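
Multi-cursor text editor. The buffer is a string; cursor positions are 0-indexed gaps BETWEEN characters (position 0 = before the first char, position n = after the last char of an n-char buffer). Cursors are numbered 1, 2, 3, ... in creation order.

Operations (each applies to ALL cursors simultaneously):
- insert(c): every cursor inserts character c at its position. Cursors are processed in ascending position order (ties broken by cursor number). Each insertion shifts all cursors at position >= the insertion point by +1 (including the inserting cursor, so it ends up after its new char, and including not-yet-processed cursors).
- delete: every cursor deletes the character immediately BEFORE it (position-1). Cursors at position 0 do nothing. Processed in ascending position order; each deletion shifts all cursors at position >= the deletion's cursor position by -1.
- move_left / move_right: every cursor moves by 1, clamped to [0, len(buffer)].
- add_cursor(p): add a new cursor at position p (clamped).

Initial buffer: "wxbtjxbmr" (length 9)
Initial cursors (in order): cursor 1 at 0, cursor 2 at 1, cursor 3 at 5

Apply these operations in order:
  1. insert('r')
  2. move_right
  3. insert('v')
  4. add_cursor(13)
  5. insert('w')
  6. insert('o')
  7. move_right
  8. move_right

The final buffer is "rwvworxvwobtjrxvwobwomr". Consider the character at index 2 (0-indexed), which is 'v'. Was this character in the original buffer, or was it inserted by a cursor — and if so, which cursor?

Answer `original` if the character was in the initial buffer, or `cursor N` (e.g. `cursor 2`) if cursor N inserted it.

Answer: cursor 1

Derivation:
After op 1 (insert('r')): buffer="rwrxbtjrxbmr" (len 12), cursors c1@1 c2@3 c3@8, authorship 1.2....3....
After op 2 (move_right): buffer="rwrxbtjrxbmr" (len 12), cursors c1@2 c2@4 c3@9, authorship 1.2....3....
After op 3 (insert('v')): buffer="rwvrxvbtjrxvbmr" (len 15), cursors c1@3 c2@6 c3@12, authorship 1.12.2...3.3...
After op 4 (add_cursor(13)): buffer="rwvrxvbtjrxvbmr" (len 15), cursors c1@3 c2@6 c3@12 c4@13, authorship 1.12.2...3.3...
After op 5 (insert('w')): buffer="rwvwrxvwbtjrxvwbwmr" (len 19), cursors c1@4 c2@8 c3@15 c4@17, authorship 1.112.22...3.33.4..
After op 6 (insert('o')): buffer="rwvworxvwobtjrxvwobwomr" (len 23), cursors c1@5 c2@10 c3@18 c4@21, authorship 1.1112.222...3.333.44..
After op 7 (move_right): buffer="rwvworxvwobtjrxvwobwomr" (len 23), cursors c1@6 c2@11 c3@19 c4@22, authorship 1.1112.222...3.333.44..
After op 8 (move_right): buffer="rwvworxvwobtjrxvwobwomr" (len 23), cursors c1@7 c2@12 c3@20 c4@23, authorship 1.1112.222...3.333.44..
Authorship (.=original, N=cursor N): 1 . 1 1 1 2 . 2 2 2 . . . 3 . 3 3 3 . 4 4 . .
Index 2: author = 1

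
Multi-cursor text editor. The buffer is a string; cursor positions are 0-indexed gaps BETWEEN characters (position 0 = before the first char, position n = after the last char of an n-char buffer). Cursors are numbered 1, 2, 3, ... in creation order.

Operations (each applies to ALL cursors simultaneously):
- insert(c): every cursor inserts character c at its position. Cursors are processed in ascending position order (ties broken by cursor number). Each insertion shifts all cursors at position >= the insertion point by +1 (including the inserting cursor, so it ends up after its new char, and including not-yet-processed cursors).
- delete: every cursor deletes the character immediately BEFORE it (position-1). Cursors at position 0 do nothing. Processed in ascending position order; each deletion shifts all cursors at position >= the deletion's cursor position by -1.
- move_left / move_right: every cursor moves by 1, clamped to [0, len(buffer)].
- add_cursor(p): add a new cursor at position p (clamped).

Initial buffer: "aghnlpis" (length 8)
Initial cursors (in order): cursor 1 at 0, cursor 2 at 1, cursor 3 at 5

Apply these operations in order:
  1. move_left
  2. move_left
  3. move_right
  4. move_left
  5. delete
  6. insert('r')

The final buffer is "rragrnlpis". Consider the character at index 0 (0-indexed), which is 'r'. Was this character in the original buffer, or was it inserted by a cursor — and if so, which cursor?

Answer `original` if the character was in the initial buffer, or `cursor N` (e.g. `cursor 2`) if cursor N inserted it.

Answer: cursor 1

Derivation:
After op 1 (move_left): buffer="aghnlpis" (len 8), cursors c1@0 c2@0 c3@4, authorship ........
After op 2 (move_left): buffer="aghnlpis" (len 8), cursors c1@0 c2@0 c3@3, authorship ........
After op 3 (move_right): buffer="aghnlpis" (len 8), cursors c1@1 c2@1 c3@4, authorship ........
After op 4 (move_left): buffer="aghnlpis" (len 8), cursors c1@0 c2@0 c3@3, authorship ........
After op 5 (delete): buffer="agnlpis" (len 7), cursors c1@0 c2@0 c3@2, authorship .......
After op 6 (insert('r')): buffer="rragrnlpis" (len 10), cursors c1@2 c2@2 c3@5, authorship 12..3.....
Authorship (.=original, N=cursor N): 1 2 . . 3 . . . . .
Index 0: author = 1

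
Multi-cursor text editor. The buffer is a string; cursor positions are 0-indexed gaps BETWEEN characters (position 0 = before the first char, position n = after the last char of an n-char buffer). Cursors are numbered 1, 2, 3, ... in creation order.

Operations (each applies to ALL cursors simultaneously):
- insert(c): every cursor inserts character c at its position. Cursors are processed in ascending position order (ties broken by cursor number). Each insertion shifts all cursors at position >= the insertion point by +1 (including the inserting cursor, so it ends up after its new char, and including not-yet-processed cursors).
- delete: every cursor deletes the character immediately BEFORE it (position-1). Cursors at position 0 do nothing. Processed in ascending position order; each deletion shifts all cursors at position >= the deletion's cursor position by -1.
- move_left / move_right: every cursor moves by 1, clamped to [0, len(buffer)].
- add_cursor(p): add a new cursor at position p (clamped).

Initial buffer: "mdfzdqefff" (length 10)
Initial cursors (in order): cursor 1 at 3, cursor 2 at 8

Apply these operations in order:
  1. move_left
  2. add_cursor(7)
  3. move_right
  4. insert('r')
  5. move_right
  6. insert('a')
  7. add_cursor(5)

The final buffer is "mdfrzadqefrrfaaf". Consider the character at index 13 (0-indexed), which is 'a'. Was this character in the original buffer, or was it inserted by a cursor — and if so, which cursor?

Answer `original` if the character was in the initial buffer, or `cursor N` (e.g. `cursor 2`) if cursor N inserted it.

Answer: cursor 2

Derivation:
After op 1 (move_left): buffer="mdfzdqefff" (len 10), cursors c1@2 c2@7, authorship ..........
After op 2 (add_cursor(7)): buffer="mdfzdqefff" (len 10), cursors c1@2 c2@7 c3@7, authorship ..........
After op 3 (move_right): buffer="mdfzdqefff" (len 10), cursors c1@3 c2@8 c3@8, authorship ..........
After op 4 (insert('r')): buffer="mdfrzdqefrrff" (len 13), cursors c1@4 c2@11 c3@11, authorship ...1.....23..
After op 5 (move_right): buffer="mdfrzdqefrrff" (len 13), cursors c1@5 c2@12 c3@12, authorship ...1.....23..
After op 6 (insert('a')): buffer="mdfrzadqefrrfaaf" (len 16), cursors c1@6 c2@15 c3@15, authorship ...1.1....23.23.
After op 7 (add_cursor(5)): buffer="mdfrzadqefrrfaaf" (len 16), cursors c4@5 c1@6 c2@15 c3@15, authorship ...1.1....23.23.
Authorship (.=original, N=cursor N): . . . 1 . 1 . . . . 2 3 . 2 3 .
Index 13: author = 2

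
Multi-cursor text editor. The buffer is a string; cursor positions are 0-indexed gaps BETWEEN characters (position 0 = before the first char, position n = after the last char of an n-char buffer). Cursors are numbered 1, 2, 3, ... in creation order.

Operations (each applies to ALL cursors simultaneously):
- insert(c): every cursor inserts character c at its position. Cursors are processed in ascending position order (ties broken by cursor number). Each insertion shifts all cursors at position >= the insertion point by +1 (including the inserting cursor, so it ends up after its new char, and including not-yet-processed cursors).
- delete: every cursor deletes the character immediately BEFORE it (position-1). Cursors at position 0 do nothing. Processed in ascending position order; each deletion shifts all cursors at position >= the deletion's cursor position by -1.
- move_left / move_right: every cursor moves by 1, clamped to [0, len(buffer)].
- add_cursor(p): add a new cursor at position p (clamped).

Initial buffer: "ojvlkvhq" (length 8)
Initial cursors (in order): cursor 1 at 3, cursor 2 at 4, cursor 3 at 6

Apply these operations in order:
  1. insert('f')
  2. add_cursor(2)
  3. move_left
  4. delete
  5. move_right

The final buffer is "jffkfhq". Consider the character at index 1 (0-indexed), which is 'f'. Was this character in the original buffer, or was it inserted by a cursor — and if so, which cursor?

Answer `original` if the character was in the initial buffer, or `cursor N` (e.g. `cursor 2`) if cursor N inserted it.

After op 1 (insert('f')): buffer="ojvflfkvfhq" (len 11), cursors c1@4 c2@6 c3@9, authorship ...1.2..3..
After op 2 (add_cursor(2)): buffer="ojvflfkvfhq" (len 11), cursors c4@2 c1@4 c2@6 c3@9, authorship ...1.2..3..
After op 3 (move_left): buffer="ojvflfkvfhq" (len 11), cursors c4@1 c1@3 c2@5 c3@8, authorship ...1.2..3..
After op 4 (delete): buffer="jffkfhq" (len 7), cursors c4@0 c1@1 c2@2 c3@4, authorship .12.3..
After op 5 (move_right): buffer="jffkfhq" (len 7), cursors c4@1 c1@2 c2@3 c3@5, authorship .12.3..
Authorship (.=original, N=cursor N): . 1 2 . 3 . .
Index 1: author = 1

Answer: cursor 1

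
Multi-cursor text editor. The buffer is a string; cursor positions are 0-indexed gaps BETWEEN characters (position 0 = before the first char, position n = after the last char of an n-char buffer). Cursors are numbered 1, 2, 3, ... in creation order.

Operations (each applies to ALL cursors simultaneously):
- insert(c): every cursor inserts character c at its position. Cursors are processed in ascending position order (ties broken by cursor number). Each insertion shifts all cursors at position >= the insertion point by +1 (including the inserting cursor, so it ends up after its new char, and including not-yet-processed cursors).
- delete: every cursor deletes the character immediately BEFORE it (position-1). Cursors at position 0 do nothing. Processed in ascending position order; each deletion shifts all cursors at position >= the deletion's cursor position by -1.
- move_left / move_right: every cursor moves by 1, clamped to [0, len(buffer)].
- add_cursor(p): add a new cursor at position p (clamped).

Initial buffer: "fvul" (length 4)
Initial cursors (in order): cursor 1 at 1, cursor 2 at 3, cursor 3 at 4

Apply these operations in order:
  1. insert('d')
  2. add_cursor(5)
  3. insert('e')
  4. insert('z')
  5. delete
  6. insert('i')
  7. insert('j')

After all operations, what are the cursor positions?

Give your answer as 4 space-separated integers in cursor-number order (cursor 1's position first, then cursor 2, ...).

After op 1 (insert('d')): buffer="fdvudld" (len 7), cursors c1@2 c2@5 c3@7, authorship .1..2.3
After op 2 (add_cursor(5)): buffer="fdvudld" (len 7), cursors c1@2 c2@5 c4@5 c3@7, authorship .1..2.3
After op 3 (insert('e')): buffer="fdevudeelde" (len 11), cursors c1@3 c2@8 c4@8 c3@11, authorship .11..224.33
After op 4 (insert('z')): buffer="fdezvudeezzldez" (len 15), cursors c1@4 c2@11 c4@11 c3@15, authorship .111..22424.333
After op 5 (delete): buffer="fdevudeelde" (len 11), cursors c1@3 c2@8 c4@8 c3@11, authorship .11..224.33
After op 6 (insert('i')): buffer="fdeivudeeiildei" (len 15), cursors c1@4 c2@11 c4@11 c3@15, authorship .111..22424.333
After op 7 (insert('j')): buffer="fdeijvudeeiijjldeij" (len 19), cursors c1@5 c2@14 c4@14 c3@19, authorship .1111..2242424.3333

Answer: 5 14 19 14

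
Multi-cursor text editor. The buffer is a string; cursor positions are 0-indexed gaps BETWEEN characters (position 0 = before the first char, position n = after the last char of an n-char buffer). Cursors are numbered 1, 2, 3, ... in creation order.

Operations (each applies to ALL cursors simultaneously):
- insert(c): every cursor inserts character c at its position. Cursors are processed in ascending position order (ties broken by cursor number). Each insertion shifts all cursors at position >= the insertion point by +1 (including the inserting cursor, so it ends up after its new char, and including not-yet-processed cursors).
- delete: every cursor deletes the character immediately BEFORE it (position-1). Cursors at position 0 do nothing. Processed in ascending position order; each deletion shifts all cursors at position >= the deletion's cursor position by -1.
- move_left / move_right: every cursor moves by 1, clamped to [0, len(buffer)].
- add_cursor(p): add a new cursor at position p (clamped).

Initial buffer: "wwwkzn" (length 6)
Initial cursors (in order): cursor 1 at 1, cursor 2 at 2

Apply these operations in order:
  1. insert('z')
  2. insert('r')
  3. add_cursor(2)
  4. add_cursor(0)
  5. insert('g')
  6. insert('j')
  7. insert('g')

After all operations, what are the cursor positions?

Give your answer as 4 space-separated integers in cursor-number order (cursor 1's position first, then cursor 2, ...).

After op 1 (insert('z')): buffer="wzwzwkzn" (len 8), cursors c1@2 c2@4, authorship .1.2....
After op 2 (insert('r')): buffer="wzrwzrwkzn" (len 10), cursors c1@3 c2@6, authorship .11.22....
After op 3 (add_cursor(2)): buffer="wzrwzrwkzn" (len 10), cursors c3@2 c1@3 c2@6, authorship .11.22....
After op 4 (add_cursor(0)): buffer="wzrwzrwkzn" (len 10), cursors c4@0 c3@2 c1@3 c2@6, authorship .11.22....
After op 5 (insert('g')): buffer="gwzgrgwzrgwkzn" (len 14), cursors c4@1 c3@4 c1@6 c2@10, authorship 4.1311.222....
After op 6 (insert('j')): buffer="gjwzgjrgjwzrgjwkzn" (len 18), cursors c4@2 c3@6 c1@9 c2@14, authorship 44.133111.2222....
After op 7 (insert('g')): buffer="gjgwzgjgrgjgwzrgjgwkzn" (len 22), cursors c4@3 c3@8 c1@12 c2@18, authorship 444.13331111.22222....

Answer: 12 18 8 3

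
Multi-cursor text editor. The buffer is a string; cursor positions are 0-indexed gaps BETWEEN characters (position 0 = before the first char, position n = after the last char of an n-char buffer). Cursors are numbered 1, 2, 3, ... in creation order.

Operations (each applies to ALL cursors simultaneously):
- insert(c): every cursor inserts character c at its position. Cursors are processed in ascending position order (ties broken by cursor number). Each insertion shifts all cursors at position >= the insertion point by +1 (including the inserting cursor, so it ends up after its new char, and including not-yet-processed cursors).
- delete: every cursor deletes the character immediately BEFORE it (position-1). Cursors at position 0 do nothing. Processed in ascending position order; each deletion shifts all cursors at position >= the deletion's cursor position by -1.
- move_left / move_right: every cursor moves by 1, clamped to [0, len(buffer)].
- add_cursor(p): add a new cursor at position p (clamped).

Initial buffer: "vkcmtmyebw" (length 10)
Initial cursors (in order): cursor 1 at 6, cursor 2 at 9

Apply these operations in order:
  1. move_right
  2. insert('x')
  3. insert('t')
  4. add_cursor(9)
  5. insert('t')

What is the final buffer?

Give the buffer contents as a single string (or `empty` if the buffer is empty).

After op 1 (move_right): buffer="vkcmtmyebw" (len 10), cursors c1@7 c2@10, authorship ..........
After op 2 (insert('x')): buffer="vkcmtmyxebwx" (len 12), cursors c1@8 c2@12, authorship .......1...2
After op 3 (insert('t')): buffer="vkcmtmyxtebwxt" (len 14), cursors c1@9 c2@14, authorship .......11...22
After op 4 (add_cursor(9)): buffer="vkcmtmyxtebwxt" (len 14), cursors c1@9 c3@9 c2@14, authorship .......11...22
After op 5 (insert('t')): buffer="vkcmtmyxtttebwxtt" (len 17), cursors c1@11 c3@11 c2@17, authorship .......1113...222

Answer: vkcmtmyxtttebwxtt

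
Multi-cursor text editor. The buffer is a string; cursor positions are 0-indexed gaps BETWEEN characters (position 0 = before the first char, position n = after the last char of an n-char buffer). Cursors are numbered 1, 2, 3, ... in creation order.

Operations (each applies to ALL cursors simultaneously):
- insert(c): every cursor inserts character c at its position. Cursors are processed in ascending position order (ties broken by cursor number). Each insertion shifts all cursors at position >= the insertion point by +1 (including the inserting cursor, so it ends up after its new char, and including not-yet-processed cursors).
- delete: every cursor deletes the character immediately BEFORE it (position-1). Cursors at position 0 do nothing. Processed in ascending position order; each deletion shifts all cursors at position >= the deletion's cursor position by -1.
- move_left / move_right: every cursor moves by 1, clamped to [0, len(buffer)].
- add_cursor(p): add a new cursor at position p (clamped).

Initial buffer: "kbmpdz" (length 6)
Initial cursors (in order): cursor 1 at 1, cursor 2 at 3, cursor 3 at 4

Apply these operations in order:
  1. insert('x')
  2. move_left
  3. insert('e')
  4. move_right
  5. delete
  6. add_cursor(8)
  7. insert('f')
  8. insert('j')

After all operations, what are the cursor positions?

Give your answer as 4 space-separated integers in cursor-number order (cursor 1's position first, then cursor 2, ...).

Answer: 4 9 13 16

Derivation:
After op 1 (insert('x')): buffer="kxbmxpxdz" (len 9), cursors c1@2 c2@5 c3@7, authorship .1..2.3..
After op 2 (move_left): buffer="kxbmxpxdz" (len 9), cursors c1@1 c2@4 c3@6, authorship .1..2.3..
After op 3 (insert('e')): buffer="kexbmexpexdz" (len 12), cursors c1@2 c2@6 c3@9, authorship .11..22.33..
After op 4 (move_right): buffer="kexbmexpexdz" (len 12), cursors c1@3 c2@7 c3@10, authorship .11..22.33..
After op 5 (delete): buffer="kebmepedz" (len 9), cursors c1@2 c2@5 c3@7, authorship .1..2.3..
After op 6 (add_cursor(8)): buffer="kebmepedz" (len 9), cursors c1@2 c2@5 c3@7 c4@8, authorship .1..2.3..
After op 7 (insert('f')): buffer="kefbmefpefdfz" (len 13), cursors c1@3 c2@7 c3@10 c4@12, authorship .11..22.33.4.
After op 8 (insert('j')): buffer="kefjbmefjpefjdfjz" (len 17), cursors c1@4 c2@9 c3@13 c4@16, authorship .111..222.333.44.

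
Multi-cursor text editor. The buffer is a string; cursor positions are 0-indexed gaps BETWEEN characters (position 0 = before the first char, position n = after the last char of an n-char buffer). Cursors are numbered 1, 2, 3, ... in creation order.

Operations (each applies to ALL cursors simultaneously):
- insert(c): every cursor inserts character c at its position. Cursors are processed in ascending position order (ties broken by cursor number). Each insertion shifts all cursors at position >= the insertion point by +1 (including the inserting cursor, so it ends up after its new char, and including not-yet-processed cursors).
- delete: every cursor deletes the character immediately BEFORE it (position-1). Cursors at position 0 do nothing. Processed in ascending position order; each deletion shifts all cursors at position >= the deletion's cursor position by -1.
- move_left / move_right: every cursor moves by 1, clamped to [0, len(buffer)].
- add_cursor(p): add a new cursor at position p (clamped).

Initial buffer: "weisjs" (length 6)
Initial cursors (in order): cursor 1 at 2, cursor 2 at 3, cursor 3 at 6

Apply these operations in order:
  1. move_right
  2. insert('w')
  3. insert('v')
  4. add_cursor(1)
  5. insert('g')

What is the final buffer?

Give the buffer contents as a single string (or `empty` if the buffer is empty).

Answer: wgeiwvgswvgjswvg

Derivation:
After op 1 (move_right): buffer="weisjs" (len 6), cursors c1@3 c2@4 c3@6, authorship ......
After op 2 (insert('w')): buffer="weiwswjsw" (len 9), cursors c1@4 c2@6 c3@9, authorship ...1.2..3
After op 3 (insert('v')): buffer="weiwvswvjswv" (len 12), cursors c1@5 c2@8 c3@12, authorship ...11.22..33
After op 4 (add_cursor(1)): buffer="weiwvswvjswv" (len 12), cursors c4@1 c1@5 c2@8 c3@12, authorship ...11.22..33
After op 5 (insert('g')): buffer="wgeiwvgswvgjswvg" (len 16), cursors c4@2 c1@7 c2@11 c3@16, authorship .4..111.222..333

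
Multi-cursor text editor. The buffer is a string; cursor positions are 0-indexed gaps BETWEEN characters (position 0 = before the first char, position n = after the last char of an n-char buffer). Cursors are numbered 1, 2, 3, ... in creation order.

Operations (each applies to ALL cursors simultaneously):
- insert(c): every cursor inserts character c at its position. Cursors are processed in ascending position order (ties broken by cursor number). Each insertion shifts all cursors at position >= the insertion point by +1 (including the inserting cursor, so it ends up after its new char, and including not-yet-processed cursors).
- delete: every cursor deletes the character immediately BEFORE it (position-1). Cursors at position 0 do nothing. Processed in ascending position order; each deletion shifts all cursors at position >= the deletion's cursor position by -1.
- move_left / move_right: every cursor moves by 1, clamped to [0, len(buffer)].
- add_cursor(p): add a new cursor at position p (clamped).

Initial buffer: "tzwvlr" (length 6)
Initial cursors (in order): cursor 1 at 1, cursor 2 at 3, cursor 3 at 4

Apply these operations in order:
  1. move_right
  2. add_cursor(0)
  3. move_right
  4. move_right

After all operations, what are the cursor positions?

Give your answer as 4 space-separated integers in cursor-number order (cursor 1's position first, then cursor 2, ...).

Answer: 4 6 6 2

Derivation:
After op 1 (move_right): buffer="tzwvlr" (len 6), cursors c1@2 c2@4 c3@5, authorship ......
After op 2 (add_cursor(0)): buffer="tzwvlr" (len 6), cursors c4@0 c1@2 c2@4 c3@5, authorship ......
After op 3 (move_right): buffer="tzwvlr" (len 6), cursors c4@1 c1@3 c2@5 c3@6, authorship ......
After op 4 (move_right): buffer="tzwvlr" (len 6), cursors c4@2 c1@4 c2@6 c3@6, authorship ......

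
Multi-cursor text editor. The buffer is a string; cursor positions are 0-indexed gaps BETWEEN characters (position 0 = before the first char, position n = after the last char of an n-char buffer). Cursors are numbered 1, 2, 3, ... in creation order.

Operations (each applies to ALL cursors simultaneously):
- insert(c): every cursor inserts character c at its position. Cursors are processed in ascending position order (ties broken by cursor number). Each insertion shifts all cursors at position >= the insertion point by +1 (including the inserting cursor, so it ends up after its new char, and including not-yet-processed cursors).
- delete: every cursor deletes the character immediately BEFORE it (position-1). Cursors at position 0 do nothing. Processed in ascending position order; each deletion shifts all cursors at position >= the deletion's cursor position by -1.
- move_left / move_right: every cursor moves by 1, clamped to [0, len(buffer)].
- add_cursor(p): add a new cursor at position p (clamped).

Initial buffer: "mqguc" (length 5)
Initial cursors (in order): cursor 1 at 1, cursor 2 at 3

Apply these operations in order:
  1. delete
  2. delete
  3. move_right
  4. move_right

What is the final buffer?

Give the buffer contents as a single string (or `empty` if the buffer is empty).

Answer: uc

Derivation:
After op 1 (delete): buffer="quc" (len 3), cursors c1@0 c2@1, authorship ...
After op 2 (delete): buffer="uc" (len 2), cursors c1@0 c2@0, authorship ..
After op 3 (move_right): buffer="uc" (len 2), cursors c1@1 c2@1, authorship ..
After op 4 (move_right): buffer="uc" (len 2), cursors c1@2 c2@2, authorship ..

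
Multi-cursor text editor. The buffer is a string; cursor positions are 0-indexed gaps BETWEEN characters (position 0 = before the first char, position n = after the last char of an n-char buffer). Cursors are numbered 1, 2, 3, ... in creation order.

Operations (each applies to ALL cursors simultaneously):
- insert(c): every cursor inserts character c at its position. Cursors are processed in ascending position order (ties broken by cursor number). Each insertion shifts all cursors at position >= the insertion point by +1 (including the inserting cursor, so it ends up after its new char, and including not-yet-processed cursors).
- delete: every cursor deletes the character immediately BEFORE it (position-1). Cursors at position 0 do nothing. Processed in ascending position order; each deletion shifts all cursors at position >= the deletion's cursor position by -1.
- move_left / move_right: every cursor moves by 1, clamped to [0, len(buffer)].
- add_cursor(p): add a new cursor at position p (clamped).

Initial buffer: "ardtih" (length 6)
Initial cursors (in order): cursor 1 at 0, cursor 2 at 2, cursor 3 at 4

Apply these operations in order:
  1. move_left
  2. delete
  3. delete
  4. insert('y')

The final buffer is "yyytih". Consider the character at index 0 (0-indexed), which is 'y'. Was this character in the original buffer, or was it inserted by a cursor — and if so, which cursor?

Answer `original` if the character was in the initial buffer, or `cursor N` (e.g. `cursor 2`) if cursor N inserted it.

Answer: cursor 1

Derivation:
After op 1 (move_left): buffer="ardtih" (len 6), cursors c1@0 c2@1 c3@3, authorship ......
After op 2 (delete): buffer="rtih" (len 4), cursors c1@0 c2@0 c3@1, authorship ....
After op 3 (delete): buffer="tih" (len 3), cursors c1@0 c2@0 c3@0, authorship ...
After op 4 (insert('y')): buffer="yyytih" (len 6), cursors c1@3 c2@3 c3@3, authorship 123...
Authorship (.=original, N=cursor N): 1 2 3 . . .
Index 0: author = 1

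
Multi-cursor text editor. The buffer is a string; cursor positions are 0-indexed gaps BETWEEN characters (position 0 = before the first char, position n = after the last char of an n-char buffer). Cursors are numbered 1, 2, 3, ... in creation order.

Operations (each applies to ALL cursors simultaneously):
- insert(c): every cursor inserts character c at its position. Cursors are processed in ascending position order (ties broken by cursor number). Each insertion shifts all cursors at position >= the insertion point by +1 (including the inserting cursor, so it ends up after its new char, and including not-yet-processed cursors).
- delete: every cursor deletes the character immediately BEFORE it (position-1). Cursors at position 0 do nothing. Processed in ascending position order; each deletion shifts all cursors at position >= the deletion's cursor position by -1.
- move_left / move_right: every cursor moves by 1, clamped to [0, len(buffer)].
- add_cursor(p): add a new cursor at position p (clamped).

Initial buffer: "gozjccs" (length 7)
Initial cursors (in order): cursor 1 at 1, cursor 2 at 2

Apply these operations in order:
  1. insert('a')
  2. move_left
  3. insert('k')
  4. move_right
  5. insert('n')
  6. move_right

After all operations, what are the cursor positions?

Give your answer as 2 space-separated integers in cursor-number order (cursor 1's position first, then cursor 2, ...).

Answer: 5 9

Derivation:
After op 1 (insert('a')): buffer="gaoazjccs" (len 9), cursors c1@2 c2@4, authorship .1.2.....
After op 2 (move_left): buffer="gaoazjccs" (len 9), cursors c1@1 c2@3, authorship .1.2.....
After op 3 (insert('k')): buffer="gkaokazjccs" (len 11), cursors c1@2 c2@5, authorship .11.22.....
After op 4 (move_right): buffer="gkaokazjccs" (len 11), cursors c1@3 c2@6, authorship .11.22.....
After op 5 (insert('n')): buffer="gkanokanzjccs" (len 13), cursors c1@4 c2@8, authorship .111.222.....
After op 6 (move_right): buffer="gkanokanzjccs" (len 13), cursors c1@5 c2@9, authorship .111.222.....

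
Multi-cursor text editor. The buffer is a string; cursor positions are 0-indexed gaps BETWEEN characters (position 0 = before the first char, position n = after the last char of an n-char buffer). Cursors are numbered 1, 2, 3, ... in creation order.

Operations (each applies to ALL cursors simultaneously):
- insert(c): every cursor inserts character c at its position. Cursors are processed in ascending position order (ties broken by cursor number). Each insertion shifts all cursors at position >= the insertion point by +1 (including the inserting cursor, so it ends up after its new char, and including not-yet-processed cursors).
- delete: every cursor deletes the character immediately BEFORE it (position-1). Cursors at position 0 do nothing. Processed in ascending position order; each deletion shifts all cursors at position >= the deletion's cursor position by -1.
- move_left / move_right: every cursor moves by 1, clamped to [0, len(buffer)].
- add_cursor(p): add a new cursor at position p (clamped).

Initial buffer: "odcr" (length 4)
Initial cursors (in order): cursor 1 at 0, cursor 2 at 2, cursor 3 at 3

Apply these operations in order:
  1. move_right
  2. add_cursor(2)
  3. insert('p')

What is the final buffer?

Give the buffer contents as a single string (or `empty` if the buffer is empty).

After op 1 (move_right): buffer="odcr" (len 4), cursors c1@1 c2@3 c3@4, authorship ....
After op 2 (add_cursor(2)): buffer="odcr" (len 4), cursors c1@1 c4@2 c2@3 c3@4, authorship ....
After op 3 (insert('p')): buffer="opdpcprp" (len 8), cursors c1@2 c4@4 c2@6 c3@8, authorship .1.4.2.3

Answer: opdpcprp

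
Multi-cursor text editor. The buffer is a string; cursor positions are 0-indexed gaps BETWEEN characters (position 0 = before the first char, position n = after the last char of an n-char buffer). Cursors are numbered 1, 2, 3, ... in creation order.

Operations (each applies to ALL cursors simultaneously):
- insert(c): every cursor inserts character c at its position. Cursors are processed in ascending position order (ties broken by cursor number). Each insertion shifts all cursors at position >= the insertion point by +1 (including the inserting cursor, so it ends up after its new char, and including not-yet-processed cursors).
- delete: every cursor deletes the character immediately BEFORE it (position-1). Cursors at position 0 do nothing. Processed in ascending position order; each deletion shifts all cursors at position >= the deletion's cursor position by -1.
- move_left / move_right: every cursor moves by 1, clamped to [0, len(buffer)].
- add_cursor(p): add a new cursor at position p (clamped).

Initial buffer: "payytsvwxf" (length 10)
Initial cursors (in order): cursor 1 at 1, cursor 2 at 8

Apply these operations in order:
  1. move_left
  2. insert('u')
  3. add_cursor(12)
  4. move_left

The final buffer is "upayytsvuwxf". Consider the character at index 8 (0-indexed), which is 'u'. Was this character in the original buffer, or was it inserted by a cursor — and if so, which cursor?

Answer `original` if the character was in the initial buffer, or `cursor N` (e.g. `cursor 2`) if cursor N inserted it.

After op 1 (move_left): buffer="payytsvwxf" (len 10), cursors c1@0 c2@7, authorship ..........
After op 2 (insert('u')): buffer="upayytsvuwxf" (len 12), cursors c1@1 c2@9, authorship 1.......2...
After op 3 (add_cursor(12)): buffer="upayytsvuwxf" (len 12), cursors c1@1 c2@9 c3@12, authorship 1.......2...
After op 4 (move_left): buffer="upayytsvuwxf" (len 12), cursors c1@0 c2@8 c3@11, authorship 1.......2...
Authorship (.=original, N=cursor N): 1 . . . . . . . 2 . . .
Index 8: author = 2

Answer: cursor 2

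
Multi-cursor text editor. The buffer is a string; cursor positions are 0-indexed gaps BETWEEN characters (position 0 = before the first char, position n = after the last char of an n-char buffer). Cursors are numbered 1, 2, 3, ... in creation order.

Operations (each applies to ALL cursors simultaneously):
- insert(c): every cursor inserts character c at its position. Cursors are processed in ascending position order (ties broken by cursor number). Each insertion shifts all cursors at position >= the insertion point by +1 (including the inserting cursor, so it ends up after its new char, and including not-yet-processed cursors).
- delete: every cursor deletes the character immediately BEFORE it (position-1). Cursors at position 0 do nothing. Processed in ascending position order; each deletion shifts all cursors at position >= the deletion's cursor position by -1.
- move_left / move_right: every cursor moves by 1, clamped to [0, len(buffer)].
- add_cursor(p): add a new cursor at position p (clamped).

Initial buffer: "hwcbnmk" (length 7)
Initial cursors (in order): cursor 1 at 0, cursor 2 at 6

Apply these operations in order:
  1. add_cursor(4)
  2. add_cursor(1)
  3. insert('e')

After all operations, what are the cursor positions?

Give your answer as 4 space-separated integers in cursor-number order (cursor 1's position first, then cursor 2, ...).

Answer: 1 10 7 3

Derivation:
After op 1 (add_cursor(4)): buffer="hwcbnmk" (len 7), cursors c1@0 c3@4 c2@6, authorship .......
After op 2 (add_cursor(1)): buffer="hwcbnmk" (len 7), cursors c1@0 c4@1 c3@4 c2@6, authorship .......
After op 3 (insert('e')): buffer="ehewcbenmek" (len 11), cursors c1@1 c4@3 c3@7 c2@10, authorship 1.4...3..2.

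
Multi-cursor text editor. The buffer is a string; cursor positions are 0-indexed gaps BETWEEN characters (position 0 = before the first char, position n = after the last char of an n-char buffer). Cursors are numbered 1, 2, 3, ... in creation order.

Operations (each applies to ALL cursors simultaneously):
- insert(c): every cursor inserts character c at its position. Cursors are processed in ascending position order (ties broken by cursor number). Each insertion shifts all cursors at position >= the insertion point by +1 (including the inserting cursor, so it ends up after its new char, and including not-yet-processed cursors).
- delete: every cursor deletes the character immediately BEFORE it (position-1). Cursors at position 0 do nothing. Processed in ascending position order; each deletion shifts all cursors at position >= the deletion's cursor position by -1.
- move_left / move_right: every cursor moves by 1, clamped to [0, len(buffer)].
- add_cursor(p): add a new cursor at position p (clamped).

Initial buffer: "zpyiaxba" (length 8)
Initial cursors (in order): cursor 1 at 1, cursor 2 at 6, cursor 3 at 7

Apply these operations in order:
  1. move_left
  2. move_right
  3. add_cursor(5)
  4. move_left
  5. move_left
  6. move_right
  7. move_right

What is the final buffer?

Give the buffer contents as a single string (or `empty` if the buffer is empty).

Answer: zpyiaxba

Derivation:
After op 1 (move_left): buffer="zpyiaxba" (len 8), cursors c1@0 c2@5 c3@6, authorship ........
After op 2 (move_right): buffer="zpyiaxba" (len 8), cursors c1@1 c2@6 c3@7, authorship ........
After op 3 (add_cursor(5)): buffer="zpyiaxba" (len 8), cursors c1@1 c4@5 c2@6 c3@7, authorship ........
After op 4 (move_left): buffer="zpyiaxba" (len 8), cursors c1@0 c4@4 c2@5 c3@6, authorship ........
After op 5 (move_left): buffer="zpyiaxba" (len 8), cursors c1@0 c4@3 c2@4 c3@5, authorship ........
After op 6 (move_right): buffer="zpyiaxba" (len 8), cursors c1@1 c4@4 c2@5 c3@6, authorship ........
After op 7 (move_right): buffer="zpyiaxba" (len 8), cursors c1@2 c4@5 c2@6 c3@7, authorship ........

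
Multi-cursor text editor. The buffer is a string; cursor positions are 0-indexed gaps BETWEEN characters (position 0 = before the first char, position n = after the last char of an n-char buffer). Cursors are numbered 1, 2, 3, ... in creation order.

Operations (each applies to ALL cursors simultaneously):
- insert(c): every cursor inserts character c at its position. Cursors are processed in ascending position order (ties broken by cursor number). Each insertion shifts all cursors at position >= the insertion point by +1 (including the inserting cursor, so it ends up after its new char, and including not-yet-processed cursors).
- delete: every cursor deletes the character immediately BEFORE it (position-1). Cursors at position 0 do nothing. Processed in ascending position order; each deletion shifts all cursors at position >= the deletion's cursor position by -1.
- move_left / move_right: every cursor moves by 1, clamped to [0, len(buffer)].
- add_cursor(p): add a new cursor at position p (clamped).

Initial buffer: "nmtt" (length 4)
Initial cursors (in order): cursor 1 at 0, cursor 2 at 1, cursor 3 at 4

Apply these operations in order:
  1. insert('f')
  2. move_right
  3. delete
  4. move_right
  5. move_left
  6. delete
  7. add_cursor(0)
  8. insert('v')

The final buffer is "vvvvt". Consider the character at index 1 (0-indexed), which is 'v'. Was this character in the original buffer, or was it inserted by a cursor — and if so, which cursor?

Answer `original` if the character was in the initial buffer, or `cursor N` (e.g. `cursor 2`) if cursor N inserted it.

After op 1 (insert('f')): buffer="fnfmttf" (len 7), cursors c1@1 c2@3 c3@7, authorship 1.2...3
After op 2 (move_right): buffer="fnfmttf" (len 7), cursors c1@2 c2@4 c3@7, authorship 1.2...3
After op 3 (delete): buffer="fftt" (len 4), cursors c1@1 c2@2 c3@4, authorship 12..
After op 4 (move_right): buffer="fftt" (len 4), cursors c1@2 c2@3 c3@4, authorship 12..
After op 5 (move_left): buffer="fftt" (len 4), cursors c1@1 c2@2 c3@3, authorship 12..
After op 6 (delete): buffer="t" (len 1), cursors c1@0 c2@0 c3@0, authorship .
After op 7 (add_cursor(0)): buffer="t" (len 1), cursors c1@0 c2@0 c3@0 c4@0, authorship .
After op 8 (insert('v')): buffer="vvvvt" (len 5), cursors c1@4 c2@4 c3@4 c4@4, authorship 1234.
Authorship (.=original, N=cursor N): 1 2 3 4 .
Index 1: author = 2

Answer: cursor 2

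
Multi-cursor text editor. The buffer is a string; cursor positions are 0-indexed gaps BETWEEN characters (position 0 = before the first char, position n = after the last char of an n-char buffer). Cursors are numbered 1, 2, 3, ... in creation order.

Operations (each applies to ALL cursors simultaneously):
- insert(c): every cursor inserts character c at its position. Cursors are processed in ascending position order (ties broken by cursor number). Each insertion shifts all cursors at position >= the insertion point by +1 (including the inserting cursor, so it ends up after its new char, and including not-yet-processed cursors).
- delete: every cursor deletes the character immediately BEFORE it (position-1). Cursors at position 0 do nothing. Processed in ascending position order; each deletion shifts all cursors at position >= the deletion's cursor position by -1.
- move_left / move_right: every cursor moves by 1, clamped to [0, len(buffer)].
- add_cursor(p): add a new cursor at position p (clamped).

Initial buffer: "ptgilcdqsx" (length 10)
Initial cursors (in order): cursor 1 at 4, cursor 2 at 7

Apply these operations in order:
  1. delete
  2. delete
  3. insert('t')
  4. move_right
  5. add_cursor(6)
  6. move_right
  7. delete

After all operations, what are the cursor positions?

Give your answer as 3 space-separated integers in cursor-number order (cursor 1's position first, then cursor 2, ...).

After op 1 (delete): buffer="ptglcqsx" (len 8), cursors c1@3 c2@5, authorship ........
After op 2 (delete): buffer="ptlqsx" (len 6), cursors c1@2 c2@3, authorship ......
After op 3 (insert('t')): buffer="pttltqsx" (len 8), cursors c1@3 c2@5, authorship ..1.2...
After op 4 (move_right): buffer="pttltqsx" (len 8), cursors c1@4 c2@6, authorship ..1.2...
After op 5 (add_cursor(6)): buffer="pttltqsx" (len 8), cursors c1@4 c2@6 c3@6, authorship ..1.2...
After op 6 (move_right): buffer="pttltqsx" (len 8), cursors c1@5 c2@7 c3@7, authorship ..1.2...
After op 7 (delete): buffer="pttlx" (len 5), cursors c1@4 c2@4 c3@4, authorship ..1..

Answer: 4 4 4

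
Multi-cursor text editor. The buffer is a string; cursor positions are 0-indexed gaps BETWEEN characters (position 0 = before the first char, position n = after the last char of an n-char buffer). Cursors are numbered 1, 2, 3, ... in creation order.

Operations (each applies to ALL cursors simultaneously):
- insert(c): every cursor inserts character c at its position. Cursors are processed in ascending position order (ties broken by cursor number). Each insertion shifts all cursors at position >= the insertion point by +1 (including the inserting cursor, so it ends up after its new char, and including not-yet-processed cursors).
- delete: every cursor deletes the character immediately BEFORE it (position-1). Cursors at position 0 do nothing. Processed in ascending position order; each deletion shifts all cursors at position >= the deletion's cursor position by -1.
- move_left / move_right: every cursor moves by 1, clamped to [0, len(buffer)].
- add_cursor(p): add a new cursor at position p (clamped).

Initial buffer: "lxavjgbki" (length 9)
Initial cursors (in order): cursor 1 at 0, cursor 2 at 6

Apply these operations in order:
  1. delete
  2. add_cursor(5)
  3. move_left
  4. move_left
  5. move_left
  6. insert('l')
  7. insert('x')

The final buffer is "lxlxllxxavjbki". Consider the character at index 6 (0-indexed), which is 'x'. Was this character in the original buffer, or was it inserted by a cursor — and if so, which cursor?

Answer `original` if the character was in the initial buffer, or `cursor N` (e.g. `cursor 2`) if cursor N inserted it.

Answer: cursor 2

Derivation:
After op 1 (delete): buffer="lxavjbki" (len 8), cursors c1@0 c2@5, authorship ........
After op 2 (add_cursor(5)): buffer="lxavjbki" (len 8), cursors c1@0 c2@5 c3@5, authorship ........
After op 3 (move_left): buffer="lxavjbki" (len 8), cursors c1@0 c2@4 c3@4, authorship ........
After op 4 (move_left): buffer="lxavjbki" (len 8), cursors c1@0 c2@3 c3@3, authorship ........
After op 5 (move_left): buffer="lxavjbki" (len 8), cursors c1@0 c2@2 c3@2, authorship ........
After op 6 (insert('l')): buffer="llxllavjbki" (len 11), cursors c1@1 c2@5 c3@5, authorship 1..23......
After op 7 (insert('x')): buffer="lxlxllxxavjbki" (len 14), cursors c1@2 c2@8 c3@8, authorship 11..2323......
Authorship (.=original, N=cursor N): 1 1 . . 2 3 2 3 . . . . . .
Index 6: author = 2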